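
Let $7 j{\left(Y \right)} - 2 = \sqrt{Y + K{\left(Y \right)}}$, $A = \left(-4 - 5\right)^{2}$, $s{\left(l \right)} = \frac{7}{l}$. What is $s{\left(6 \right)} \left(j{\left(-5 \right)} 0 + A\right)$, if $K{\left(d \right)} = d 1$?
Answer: $\frac{189}{2} \approx 94.5$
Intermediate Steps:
$A = 81$ ($A = \left(-9\right)^{2} = 81$)
$K{\left(d \right)} = d$
$j{\left(Y \right)} = \frac{2}{7} + \frac{\sqrt{2} \sqrt{Y}}{7}$ ($j{\left(Y \right)} = \frac{2}{7} + \frac{\sqrt{Y + Y}}{7} = \frac{2}{7} + \frac{\sqrt{2 Y}}{7} = \frac{2}{7} + \frac{\sqrt{2} \sqrt{Y}}{7}$)
$s{\left(6 \right)} \left(j{\left(-5 \right)} 0 + A\right) = \frac{7}{6} \left(\left(\frac{2}{7} + \frac{\sqrt{2} \sqrt{-5}}{7}\right) 0 + 81\right) = 7 \cdot \frac{1}{6} \left(\left(\frac{2}{7} + \frac{\sqrt{2} i \sqrt{5}}{7}\right) 0 + 81\right) = \frac{7 \left(\left(\frac{2}{7} + \frac{i \sqrt{10}}{7}\right) 0 + 81\right)}{6} = \frac{7 \left(0 + 81\right)}{6} = \frac{7}{6} \cdot 81 = \frac{189}{2}$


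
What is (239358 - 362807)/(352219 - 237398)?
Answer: -123449/114821 ≈ -1.0751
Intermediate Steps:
(239358 - 362807)/(352219 - 237398) = -123449/114821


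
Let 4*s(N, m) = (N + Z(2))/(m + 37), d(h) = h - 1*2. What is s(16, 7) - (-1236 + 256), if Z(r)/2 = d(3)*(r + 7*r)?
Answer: 10783/11 ≈ 980.27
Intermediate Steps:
d(h) = -2 + h (d(h) = h - 2 = -2 + h)
Z(r) = 16*r (Z(r) = 2*((-2 + 3)*(r + 7*r)) = 2*(1*(8*r)) = 2*(8*r) = 16*r)
s(N, m) = (32 + N)/(4*(37 + m)) (s(N, m) = ((N + 16*2)/(m + 37))/4 = ((N + 32)/(37 + m))/4 = ((32 + N)/(37 + m))/4 = (32 + N)/(4*(37 + m)))
s(16, 7) - (-1236 + 256) = (32 + 16)/(4*(37 + 7)) - (-1236 + 256) = (¼)*48/44 - 1*(-980) = (¼)*(1/44)*48 + 980 = 3/11 + 980 = 10783/11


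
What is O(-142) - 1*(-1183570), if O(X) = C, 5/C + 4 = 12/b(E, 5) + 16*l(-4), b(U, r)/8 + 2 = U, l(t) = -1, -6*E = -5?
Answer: 176351895/149 ≈ 1.1836e+6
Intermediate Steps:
E = ⅚ (E = -⅙*(-5) = ⅚ ≈ 0.83333)
b(U, r) = -16 + 8*U
C = -35/149 (C = 5/(-4 + (12/(-16 + 8*(⅚)) + 16*(-1))) = 5/(-4 + (12/(-16 + 20/3) - 16)) = 5/(-4 + (12/(-28/3) - 16)) = 5/(-4 + (12*(-3/28) - 16)) = 5/(-4 + (-9/7 - 16)) = 5/(-4 - 121/7) = 5/(-149/7) = 5*(-7/149) = -35/149 ≈ -0.23490)
O(X) = -35/149
O(-142) - 1*(-1183570) = -35/149 - 1*(-1183570) = -35/149 + 1183570 = 176351895/149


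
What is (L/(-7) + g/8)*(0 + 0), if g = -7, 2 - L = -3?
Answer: 0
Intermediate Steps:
L = 5 (L = 2 - 1*(-3) = 2 + 3 = 5)
(L/(-7) + g/8)*(0 + 0) = (5/(-7) - 7/8)*(0 + 0) = (5*(-⅐) - 7*⅛)*0 = (-5/7 - 7/8)*0 = -89/56*0 = 0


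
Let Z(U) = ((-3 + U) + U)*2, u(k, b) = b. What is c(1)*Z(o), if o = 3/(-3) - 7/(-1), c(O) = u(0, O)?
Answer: 18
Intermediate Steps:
c(O) = O
o = 6 (o = 3*(-⅓) - 7*(-1) = -1 + 7 = 6)
Z(U) = -6 + 4*U (Z(U) = (-3 + 2*U)*2 = -6 + 4*U)
c(1)*Z(o) = 1*(-6 + 4*6) = 1*(-6 + 24) = 1*18 = 18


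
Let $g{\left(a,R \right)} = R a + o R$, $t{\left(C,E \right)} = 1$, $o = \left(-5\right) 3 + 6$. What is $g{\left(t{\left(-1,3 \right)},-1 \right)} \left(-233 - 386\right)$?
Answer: $-4952$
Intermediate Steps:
$o = -9$ ($o = -15 + 6 = -9$)
$g{\left(a,R \right)} = - 9 R + R a$ ($g{\left(a,R \right)} = R a - 9 R = - 9 R + R a$)
$g{\left(t{\left(-1,3 \right)},-1 \right)} \left(-233 - 386\right) = - (-9 + 1) \left(-233 - 386\right) = \left(-1\right) \left(-8\right) \left(-619\right) = 8 \left(-619\right) = -4952$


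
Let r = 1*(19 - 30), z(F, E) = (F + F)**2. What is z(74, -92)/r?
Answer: -21904/11 ≈ -1991.3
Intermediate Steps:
z(F, E) = 4*F**2 (z(F, E) = (2*F)**2 = 4*F**2)
r = -11 (r = 1*(-11) = -11)
z(74, -92)/r = (4*74**2)/(-11) = (4*5476)*(-1/11) = 21904*(-1/11) = -21904/11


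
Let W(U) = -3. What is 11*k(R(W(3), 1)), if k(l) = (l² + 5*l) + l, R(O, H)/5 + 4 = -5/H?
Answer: 19305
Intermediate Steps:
R(O, H) = -20 - 25/H (R(O, H) = -20 + 5*(-5/H) = -20 - 25/H)
k(l) = l² + 6*l
11*k(R(W(3), 1)) = 11*((-20 - 25/1)*(6 + (-20 - 25/1))) = 11*((-20 - 25*1)*(6 + (-20 - 25*1))) = 11*((-20 - 25)*(6 + (-20 - 25))) = 11*(-45*(6 - 45)) = 11*(-45*(-39)) = 11*1755 = 19305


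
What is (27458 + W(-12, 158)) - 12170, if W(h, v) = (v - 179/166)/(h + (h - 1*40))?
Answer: 162393663/10624 ≈ 15286.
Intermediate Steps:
W(h, v) = (-179/166 + v)/(-40 + 2*h) (W(h, v) = (v - 179*1/166)/(h + (h - 40)) = (v - 179/166)/(h + (-40 + h)) = (-179/166 + v)/(-40 + 2*h))
(27458 + W(-12, 158)) - 12170 = (27458 + (-179 + 166*158)/(332*(-20 - 12))) - 12170 = (27458 + (1/332)*(-179 + 26228)/(-32)) - 12170 = (27458 + (1/332)*(-1/32)*26049) - 12170 = (27458 - 26049/10624) - 12170 = 291687743/10624 - 12170 = 162393663/10624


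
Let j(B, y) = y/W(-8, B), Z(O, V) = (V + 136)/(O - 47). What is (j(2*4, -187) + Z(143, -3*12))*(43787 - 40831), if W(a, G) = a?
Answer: 216527/3 ≈ 72176.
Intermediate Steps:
Z(O, V) = (136 + V)/(-47 + O)
j(B, y) = -y/8 (j(B, y) = y/(-8) = y*(-⅛) = -y/8)
(j(2*4, -187) + Z(143, -3*12))*(43787 - 40831) = (-⅛*(-187) + (136 - 3*12)/(-47 + 143))*(43787 - 40831) = (187/8 + (136 - 36)/96)*2956 = (187/8 + (1/96)*100)*2956 = (187/8 + 25/24)*2956 = (293/12)*2956 = 216527/3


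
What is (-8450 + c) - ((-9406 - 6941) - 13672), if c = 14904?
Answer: 36473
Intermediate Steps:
(-8450 + c) - ((-9406 - 6941) - 13672) = (-8450 + 14904) - ((-9406 - 6941) - 13672) = 6454 - (-16347 - 13672) = 6454 - 1*(-30019) = 6454 + 30019 = 36473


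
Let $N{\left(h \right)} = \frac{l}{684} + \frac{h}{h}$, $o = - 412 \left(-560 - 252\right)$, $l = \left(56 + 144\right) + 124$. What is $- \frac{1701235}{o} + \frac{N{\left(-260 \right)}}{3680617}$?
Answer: $- \frac{118970285410673}{23395238339312} \approx -5.0852$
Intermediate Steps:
$l = 324$ ($l = 200 + 124 = 324$)
$o = 334544$ ($o = \left(-412\right) \left(-812\right) = 334544$)
$N{\left(h \right)} = \frac{28}{19}$ ($N{\left(h \right)} = \frac{324}{684} + \frac{h}{h} = 324 \cdot \frac{1}{684} + 1 = \frac{9}{19} + 1 = \frac{28}{19}$)
$- \frac{1701235}{o} + \frac{N{\left(-260 \right)}}{3680617} = - \frac{1701235}{334544} + \frac{28}{19 \cdot 3680617} = \left(-1701235\right) \frac{1}{334544} + \frac{28}{19} \cdot \frac{1}{3680617} = - \frac{1701235}{334544} + \frac{28}{69931723} = - \frac{118970285410673}{23395238339312}$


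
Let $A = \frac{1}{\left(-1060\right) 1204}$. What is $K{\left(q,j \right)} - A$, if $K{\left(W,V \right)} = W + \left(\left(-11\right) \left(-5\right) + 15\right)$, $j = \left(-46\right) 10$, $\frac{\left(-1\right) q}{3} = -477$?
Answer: $\frac{1915636241}{1276240} \approx 1501.0$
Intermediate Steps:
$q = 1431$ ($q = \left(-3\right) \left(-477\right) = 1431$)
$j = -460$
$K{\left(W,V \right)} = 70 + W$ ($K{\left(W,V \right)} = W + \left(55 + 15\right) = W + 70 = 70 + W$)
$A = - \frac{1}{1276240}$ ($A = \frac{1}{-1276240} = - \frac{1}{1276240} \approx -7.8355 \cdot 10^{-7}$)
$K{\left(q,j \right)} - A = \left(70 + 1431\right) - - \frac{1}{1276240} = 1501 + \frac{1}{1276240} = \frac{1915636241}{1276240}$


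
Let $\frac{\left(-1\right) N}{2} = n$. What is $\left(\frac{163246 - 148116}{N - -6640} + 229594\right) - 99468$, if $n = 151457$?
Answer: $\frac{19276467697}{148137} \approx 1.3013 \cdot 10^{5}$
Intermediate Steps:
$N = -302914$ ($N = \left(-2\right) 151457 = -302914$)
$\left(\frac{163246 - 148116}{N - -6640} + 229594\right) - 99468 = \left(\frac{163246 - 148116}{-302914 - -6640} + 229594\right) - 99468 = \left(\frac{15130}{-302914 + \left(-126 + 6766\right)} + 229594\right) - 99468 = \left(\frac{15130}{-302914 + 6640} + 229594\right) - 99468 = \left(\frac{15130}{-296274} + 229594\right) - 99468 = \left(15130 \left(- \frac{1}{296274}\right) + 229594\right) - 99468 = \left(- \frac{7565}{148137} + 229594\right) - 99468 = \frac{34011358813}{148137} - 99468 = \frac{19276467697}{148137}$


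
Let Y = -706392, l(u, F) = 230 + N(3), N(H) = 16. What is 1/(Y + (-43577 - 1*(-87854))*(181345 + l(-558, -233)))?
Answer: 1/8039598315 ≈ 1.2438e-10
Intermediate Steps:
l(u, F) = 246 (l(u, F) = 230 + 16 = 246)
1/(Y + (-43577 - 1*(-87854))*(181345 + l(-558, -233))) = 1/(-706392 + (-43577 - 1*(-87854))*(181345 + 246)) = 1/(-706392 + (-43577 + 87854)*181591) = 1/(-706392 + 44277*181591) = 1/(-706392 + 8040304707) = 1/8039598315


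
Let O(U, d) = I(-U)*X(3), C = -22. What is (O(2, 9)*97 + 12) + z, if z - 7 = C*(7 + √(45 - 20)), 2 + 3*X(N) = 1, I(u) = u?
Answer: -541/3 ≈ -180.33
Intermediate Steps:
X(N) = -⅓ (X(N) = -⅔ + (⅓)*1 = -⅔ + ⅓ = -⅓)
O(U, d) = U/3 (O(U, d) = -U*(-⅓) = U/3)
z = -257 (z = 7 - 22*(7 + √(45 - 20)) = 7 - 22*(7 + √25) = 7 - 22*(7 + 5) = 7 - 22*12 = 7 - 264 = -257)
(O(2, 9)*97 + 12) + z = (((⅓)*2)*97 + 12) - 257 = ((⅔)*97 + 12) - 257 = (194/3 + 12) - 257 = 230/3 - 257 = -541/3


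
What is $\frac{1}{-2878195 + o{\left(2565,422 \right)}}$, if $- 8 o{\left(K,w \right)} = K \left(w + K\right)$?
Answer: $- \frac{8}{30687215} \approx -2.6069 \cdot 10^{-7}$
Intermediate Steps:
$o{\left(K,w \right)} = - \frac{K \left(K + w\right)}{8}$ ($o{\left(K,w \right)} = - \frac{K \left(w + K\right)}{8} = - \frac{K \left(K + w\right)}{8}$)
$\frac{1}{-2878195 + o{\left(2565,422 \right)}} = \frac{1}{-2878195 - \frac{2565 \left(2565 + 422\right)}{8}} = \frac{1}{-2878195 - \frac{2565}{8} \cdot 2987} = \frac{1}{-2878195 - \frac{7661655}{8}} = \frac{1}{- \frac{30687215}{8}} = - \frac{8}{30687215}$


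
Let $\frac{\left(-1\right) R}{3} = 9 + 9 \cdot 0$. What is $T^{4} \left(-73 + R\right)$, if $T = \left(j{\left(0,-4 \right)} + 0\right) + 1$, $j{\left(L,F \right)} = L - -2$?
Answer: $-8100$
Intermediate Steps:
$j{\left(L,F \right)} = 2 + L$ ($j{\left(L,F \right)} = L + 2 = 2 + L$)
$T = 3$ ($T = \left(\left(2 + 0\right) + 0\right) + 1 = \left(2 + 0\right) + 1 = 2 + 1 = 3$)
$R = -27$ ($R = - 3 \left(9 + 9 \cdot 0\right) = - 3 \left(9 + 0\right) = \left(-3\right) 9 = -27$)
$T^{4} \left(-73 + R\right) = 3^{4} \left(-73 - 27\right) = 81 \left(-100\right) = -8100$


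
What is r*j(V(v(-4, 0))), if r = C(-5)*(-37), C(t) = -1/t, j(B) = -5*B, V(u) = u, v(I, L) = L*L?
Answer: 0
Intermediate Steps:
v(I, L) = L**2
r = -37/5 (r = -1/(-5)*(-37) = -1*(-1/5)*(-37) = (1/5)*(-37) = -37/5 ≈ -7.4000)
r*j(V(v(-4, 0))) = -(-37)*0**2 = -(-37)*0 = -37/5*0 = 0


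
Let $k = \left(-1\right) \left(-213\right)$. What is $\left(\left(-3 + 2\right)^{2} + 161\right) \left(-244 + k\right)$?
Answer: $-5022$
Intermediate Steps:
$k = 213$
$\left(\left(-3 + 2\right)^{2} + 161\right) \left(-244 + k\right) = \left(\left(-3 + 2\right)^{2} + 161\right) \left(-244 + 213\right) = \left(\left(-1\right)^{2} + 161\right) \left(-31\right) = \left(1 + 161\right) \left(-31\right) = 162 \left(-31\right) = -5022$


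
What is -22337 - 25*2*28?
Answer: -23737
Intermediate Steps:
-22337 - 25*2*28 = -22337 - 50*28 = -22337 - 1*1400 = -22337 - 1400 = -23737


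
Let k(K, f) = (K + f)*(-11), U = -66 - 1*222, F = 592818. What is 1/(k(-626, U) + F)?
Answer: 1/602872 ≈ 1.6587e-6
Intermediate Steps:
U = -288 (U = -66 - 222 = -288)
k(K, f) = -11*K - 11*f
1/(k(-626, U) + F) = 1/((-11*(-626) - 11*(-288)) + 592818) = 1/((6886 + 3168) + 592818) = 1/(10054 + 592818) = 1/602872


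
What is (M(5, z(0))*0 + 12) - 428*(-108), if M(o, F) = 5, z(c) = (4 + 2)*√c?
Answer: 46236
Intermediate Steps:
z(c) = 6*√c
(M(5, z(0))*0 + 12) - 428*(-108) = (5*0 + 12) - 428*(-108) = (0 + 12) + 46224 = 12 + 46224 = 46236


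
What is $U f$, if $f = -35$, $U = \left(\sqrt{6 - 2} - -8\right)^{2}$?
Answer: $-3500$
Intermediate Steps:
$U = 100$ ($U = \left(\sqrt{4} + 8\right)^{2} = \left(2 + 8\right)^{2} = 10^{2} = 100$)
$U f = 100 \left(-35\right) = -3500$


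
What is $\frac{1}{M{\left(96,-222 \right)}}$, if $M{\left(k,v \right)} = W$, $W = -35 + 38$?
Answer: $\frac{1}{3} \approx 0.33333$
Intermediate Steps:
$W = 3$
$M{\left(k,v \right)} = 3$
$\frac{1}{M{\left(96,-222 \right)}} = \frac{1}{3}$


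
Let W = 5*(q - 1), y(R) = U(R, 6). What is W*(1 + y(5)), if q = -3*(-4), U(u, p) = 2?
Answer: 165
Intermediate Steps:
q = 12
y(R) = 2
W = 55 (W = 5*(12 - 1) = 5*11 = 55)
W*(1 + y(5)) = 55*(1 + 2) = 55*3 = 165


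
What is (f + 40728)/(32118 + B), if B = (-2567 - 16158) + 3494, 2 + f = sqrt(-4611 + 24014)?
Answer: 40726/16887 + sqrt(19403)/16887 ≈ 2.4199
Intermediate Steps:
f = -2 + sqrt(19403) (f = -2 + sqrt(-4611 + 24014) = -2 + sqrt(19403) ≈ 137.29)
B = -15231 (B = -18725 + 3494 = -15231)
(f + 40728)/(32118 + B) = ((-2 + sqrt(19403)) + 40728)/(32118 - 15231) = (40726 + sqrt(19403))/16887 = (40726 + sqrt(19403))*(1/16887) = 40726/16887 + sqrt(19403)/16887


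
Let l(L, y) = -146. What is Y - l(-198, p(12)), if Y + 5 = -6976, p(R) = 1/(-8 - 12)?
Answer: -6835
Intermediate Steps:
p(R) = -1/20 (p(R) = 1/(-20) = -1/20)
Y = -6981 (Y = -5 - 6976 = -6981)
Y - l(-198, p(12)) = -6981 - 1*(-146) = -6981 + 146 = -6835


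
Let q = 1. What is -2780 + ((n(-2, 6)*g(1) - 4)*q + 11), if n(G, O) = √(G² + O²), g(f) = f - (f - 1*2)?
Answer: -2773 + 4*√10 ≈ -2760.4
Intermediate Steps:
g(f) = 2 (g(f) = f - (f - 2) = f - (-2 + f) = f + (2 - f) = 2)
-2780 + ((n(-2, 6)*g(1) - 4)*q + 11) = -2780 + ((√((-2)² + 6²)*2 - 4)*1 + 11) = -2780 + ((√(4 + 36)*2 - 4)*1 + 11) = -2780 + ((√40*2 - 4)*1 + 11) = -2780 + (((2*√10)*2 - 4)*1 + 11) = -2780 + ((4*√10 - 4)*1 + 11) = -2780 + ((-4 + 4*√10)*1 + 11) = -2780 + ((-4 + 4*√10) + 11) = -2780 + (7 + 4*√10) = -2773 + 4*√10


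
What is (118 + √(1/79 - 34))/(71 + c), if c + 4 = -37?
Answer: 59/15 + I*√212115/2370 ≈ 3.9333 + 0.19433*I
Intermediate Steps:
c = -41 (c = -4 - 37 = -41)
(118 + √(1/79 - 34))/(71 + c) = (118 + √(1/79 - 34))/(71 - 41) = (118 + √(1/79 - 34))/30 = (118 + √(-2685/79))/30 = (118 + I*√212115/79)/30 = 59/15 + I*√212115/2370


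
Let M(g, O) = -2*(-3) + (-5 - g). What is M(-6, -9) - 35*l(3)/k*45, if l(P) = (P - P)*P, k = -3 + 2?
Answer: 7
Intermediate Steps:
k = -1
l(P) = 0 (l(P) = 0*P = 0)
M(g, O) = 1 - g (M(g, O) = 6 + (-5 - g) = 1 - g)
M(-6, -9) - 35*l(3)/k*45 = (1 - 1*(-6)) - 0/(-1)*45 = (1 + 6) - 0*(-1)*45 = 7 - 35*0*45 = 7 + 0*45 = 7 + 0 = 7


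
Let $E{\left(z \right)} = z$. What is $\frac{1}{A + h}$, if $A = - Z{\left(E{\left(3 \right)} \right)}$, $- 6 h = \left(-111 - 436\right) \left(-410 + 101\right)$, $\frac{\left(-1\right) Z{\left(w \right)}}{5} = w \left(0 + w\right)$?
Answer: $- \frac{2}{56251} \approx -3.5555 \cdot 10^{-5}$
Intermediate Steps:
$Z{\left(w \right)} = - 5 w^{2}$ ($Z{\left(w \right)} = - 5 w \left(0 + w\right) = - 5 w w = - 5 w^{2}$)
$h = - \frac{56341}{2}$ ($h = - \frac{\left(-111 - 436\right) \left(-410 + 101\right)}{6} = - \frac{\left(-547\right) \left(-309\right)}{6} = \left(- \frac{1}{6}\right) 169023 = - \frac{56341}{2} \approx -28171.0$)
$A = 45$ ($A = - \left(-5\right) 3^{2} = - \left(-5\right) 9 = \left(-1\right) \left(-45\right) = 45$)
$\frac{1}{A + h} = \frac{1}{45 - \frac{56341}{2}} = \frac{1}{- \frac{56251}{2}} = - \frac{2}{56251}$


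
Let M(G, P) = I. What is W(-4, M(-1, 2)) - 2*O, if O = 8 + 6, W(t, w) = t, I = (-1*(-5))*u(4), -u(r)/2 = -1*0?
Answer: -32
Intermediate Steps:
u(r) = 0 (u(r) = -(-2)*0 = -2*0 = 0)
I = 0 (I = -1*(-5)*0 = 5*0 = 0)
M(G, P) = 0
O = 14
W(-4, M(-1, 2)) - 2*O = -4 - 2*14 = -4 - 28 = -32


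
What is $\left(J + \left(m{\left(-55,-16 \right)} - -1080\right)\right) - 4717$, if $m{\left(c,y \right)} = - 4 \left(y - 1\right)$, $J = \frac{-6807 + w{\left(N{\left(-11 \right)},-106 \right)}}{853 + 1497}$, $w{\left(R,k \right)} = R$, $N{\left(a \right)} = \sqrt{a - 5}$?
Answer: $- \frac{8393957}{2350} + \frac{2 i}{1175} \approx -3571.9 + 0.0017021 i$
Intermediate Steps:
$N{\left(a \right)} = \sqrt{-5 + a}$
$J = - \frac{6807}{2350} + \frac{2 i}{1175}$ ($J = \frac{-6807 + \sqrt{-5 - 11}}{853 + 1497} = \frac{-6807 + \sqrt{-16}}{2350} = \left(-6807 + 4 i\right) \frac{1}{2350} = - \frac{6807}{2350} + \frac{2 i}{1175} \approx -2.8966 + 0.0017021 i$)
$m{\left(c,y \right)} = 4 - 4 y$ ($m{\left(c,y \right)} = - 4 \left(-1 + y\right) = 4 - 4 y$)
$\left(J + \left(m{\left(-55,-16 \right)} - -1080\right)\right) - 4717 = \left(\left(- \frac{6807}{2350} + \frac{2 i}{1175}\right) + \left(\left(4 - -64\right) - -1080\right)\right) - 4717 = \left(\left(- \frac{6807}{2350} + \frac{2 i}{1175}\right) + \left(\left(4 + 64\right) + 1080\right)\right) - 4717 = \left(\left(- \frac{6807}{2350} + \frac{2 i}{1175}\right) + \left(68 + 1080\right)\right) - 4717 = \left(\left(- \frac{6807}{2350} + \frac{2 i}{1175}\right) + 1148\right) - 4717 = \left(\frac{2690993}{2350} + \frac{2 i}{1175}\right) - 4717 = - \frac{8393957}{2350} + \frac{2 i}{1175}$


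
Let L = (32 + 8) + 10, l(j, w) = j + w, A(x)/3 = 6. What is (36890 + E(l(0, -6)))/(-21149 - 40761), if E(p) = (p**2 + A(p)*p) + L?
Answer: -18434/30955 ≈ -0.59551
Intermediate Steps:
A(x) = 18 (A(x) = 3*6 = 18)
L = 50 (L = 40 + 10 = 50)
E(p) = 50 + p**2 + 18*p (E(p) = (p**2 + 18*p) + 50 = 50 + p**2 + 18*p)
(36890 + E(l(0, -6)))/(-21149 - 40761) = (36890 + (50 + (0 - 6)**2 + 18*(0 - 6)))/(-21149 - 40761) = (36890 + (50 + (-6)**2 + 18*(-6)))/(-61910) = (36890 + (50 + 36 - 108))*(-1/61910) = (36890 - 22)*(-1/61910) = 36868*(-1/61910) = -18434/30955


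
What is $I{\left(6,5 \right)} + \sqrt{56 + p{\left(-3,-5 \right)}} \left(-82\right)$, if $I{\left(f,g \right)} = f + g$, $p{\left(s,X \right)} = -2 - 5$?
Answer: $-563$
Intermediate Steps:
$p{\left(s,X \right)} = -7$
$I{\left(6,5 \right)} + \sqrt{56 + p{\left(-3,-5 \right)}} \left(-82\right) = \left(6 + 5\right) + \sqrt{56 - 7} \left(-82\right) = 11 + \sqrt{49} \left(-82\right) = 11 + 7 \left(-82\right) = 11 - 574 = -563$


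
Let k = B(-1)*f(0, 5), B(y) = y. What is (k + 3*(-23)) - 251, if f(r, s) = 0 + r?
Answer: -320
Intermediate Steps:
f(r, s) = r
k = 0 (k = -1*0 = 0)
(k + 3*(-23)) - 251 = (0 + 3*(-23)) - 251 = (0 - 69) - 251 = -69 - 251 = -320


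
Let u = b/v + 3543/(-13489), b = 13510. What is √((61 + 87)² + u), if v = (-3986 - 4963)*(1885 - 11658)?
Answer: √30484743772991402499844691823/1179728745153 ≈ 148.00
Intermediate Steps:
v = 87458577 (v = -8949*(-9773) = 87458577)
u = -309683501921/1179728745153 (u = 13510/87458577 + 3543/(-13489) = 13510*(1/87458577) + 3543*(-1/13489) = 13510/87458577 - 3543/13489 = -309683501921/1179728745153 ≈ -0.26250)
√((61 + 87)² + u) = √((61 + 87)² - 309683501921/1179728745153) = √(148² - 309683501921/1179728745153) = √(21904 - 309683501921/1179728745153) = √(25840468750329391/1179728745153) = √30484743772991402499844691823/1179728745153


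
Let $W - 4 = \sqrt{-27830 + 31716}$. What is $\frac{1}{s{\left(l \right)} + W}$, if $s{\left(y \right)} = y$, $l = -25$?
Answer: $\frac{21}{3445} + \frac{\sqrt{3886}}{3445} \approx 0.024191$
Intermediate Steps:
$W = 4 + \sqrt{3886}$ ($W = 4 + \sqrt{-27830 + 31716} = 4 + \sqrt{3886} \approx 66.338$)
$\frac{1}{s{\left(l \right)} + W} = \frac{1}{-25 + \left(4 + \sqrt{3886}\right)} = \frac{1}{-21 + \sqrt{3886}}$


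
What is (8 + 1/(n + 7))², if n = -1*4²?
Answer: 5041/81 ≈ 62.235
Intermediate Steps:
n = -16 (n = -1*16 = -16)
(8 + 1/(n + 7))² = (8 + 1/(-16 + 7))² = (8 + 1/(-9))² = (8 - ⅑)² = (71/9)² = 5041/81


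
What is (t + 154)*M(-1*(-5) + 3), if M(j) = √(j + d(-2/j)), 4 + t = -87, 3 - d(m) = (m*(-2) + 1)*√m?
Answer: 63*√(44 - 3*I)/2 ≈ 209.07 - 7.1191*I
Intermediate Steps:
d(m) = 3 - √m*(1 - 2*m) (d(m) = 3 - (m*(-2) + 1)*√m = 3 - (-2*m + 1)*√m = 3 - (1 - 2*m)*√m = 3 - √m*(1 - 2*m))
t = -91 (t = -4 - 87 = -91)
M(j) = √(3 + j - √2*√(-1/j) + 4*√2*(-1/j)^(3/2)) (M(j) = √(j + (3 - √(-2/j) + 2*(-2/j)^(3/2))) = √(j + (3 - √2*√(-1/j) + 2*(2*√2*(-1/j)^(3/2)))) = √(j + (3 - √2*√(-1/j) + 4*√2*(-1/j)^(3/2))) = √(3 + j - √2*√(-1/j) + 4*√2*(-1/j)^(3/2)))
(t + 154)*M(-1*(-5) + 3) = (-91 + 154)*√(3 + (-1*(-5) + 3) - √2*√(-1/(-1*(-5) + 3)) + 4*√2*(-1/(-1*(-5) + 3))^(3/2)) = 63*√(3 + (5 + 3) - √2*√(-1/(5 + 3)) + 4*√2*(-1/(5 + 3))^(3/2)) = 63*√(3 + 8 - √2*√(-1/8) + 4*√2*(-1/8)^(3/2)) = 63*√(3 + 8 - √2*√(-1*⅛) + 4*√2*(-1*⅛)^(3/2)) = 63*√(3 + 8 - √2*√(-⅛) + 4*√2*(-⅛)^(3/2)) = 63*√(3 + 8 - √2*I*√2/4 + 4*√2*(-I*√2/32)) = 63*√(3 + 8 - I/2 - I/4) = 63*√(11 - 3*I/4)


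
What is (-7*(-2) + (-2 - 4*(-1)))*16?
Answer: 256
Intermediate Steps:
(-7*(-2) + (-2 - 4*(-1)))*16 = (14 + (-2 + 4))*16 = (14 + 2)*16 = 16*16 = 256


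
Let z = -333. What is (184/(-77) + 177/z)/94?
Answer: -24967/803418 ≈ -0.031076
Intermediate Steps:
(184/(-77) + 177/z)/94 = (184/(-77) + 177/(-333))/94 = (184*(-1/77) + 177*(-1/333))*(1/94) = (-184/77 - 59/111)*(1/94) = -24967/8547*1/94 = -24967/803418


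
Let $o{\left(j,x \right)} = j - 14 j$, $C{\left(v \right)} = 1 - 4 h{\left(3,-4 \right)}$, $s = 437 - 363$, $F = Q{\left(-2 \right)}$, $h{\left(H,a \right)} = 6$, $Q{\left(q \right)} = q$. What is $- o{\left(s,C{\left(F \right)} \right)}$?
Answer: $962$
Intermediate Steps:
$F = -2$
$s = 74$
$C{\left(v \right)} = -23$ ($C{\left(v \right)} = 1 - 24 = -23$)
$o{\left(j,x \right)} = - 13 j$
$- o{\left(s,C{\left(F \right)} \right)} = - \left(-13\right) 74 = \left(-1\right) \left(-962\right) = 962$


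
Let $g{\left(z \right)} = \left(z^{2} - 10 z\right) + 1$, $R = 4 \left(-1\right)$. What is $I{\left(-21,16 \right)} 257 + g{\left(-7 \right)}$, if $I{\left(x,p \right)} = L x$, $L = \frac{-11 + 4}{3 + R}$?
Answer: $-37659$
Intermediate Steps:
$R = -4$
$g{\left(z \right)} = 1 + z^{2} - 10 z$
$L = 7$ ($L = \frac{-11 + 4}{3 - 4} = - \frac{7}{-1} = \left(-7\right) \left(-1\right) = 7$)
$I{\left(x,p \right)} = 7 x$
$I{\left(-21,16 \right)} 257 + g{\left(-7 \right)} = 7 \left(-21\right) 257 + \left(1 + \left(-7\right)^{2} - -70\right) = \left(-147\right) 257 + \left(1 + 49 + 70\right) = -37779 + 120 = -37659$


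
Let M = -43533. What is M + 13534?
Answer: -29999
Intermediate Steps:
M + 13534 = -43533 + 13534 = -29999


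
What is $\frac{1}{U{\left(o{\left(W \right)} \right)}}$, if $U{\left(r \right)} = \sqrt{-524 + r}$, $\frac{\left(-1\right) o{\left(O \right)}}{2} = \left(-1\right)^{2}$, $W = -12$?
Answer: $- \frac{i \sqrt{526}}{526} \approx - 0.043602 i$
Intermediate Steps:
$o{\left(O \right)} = -2$ ($o{\left(O \right)} = - 2 \left(-1\right)^{2} = \left(-2\right) 1 = -2$)
$\frac{1}{U{\left(o{\left(W \right)} \right)}} = \frac{1}{\sqrt{-524 - 2}} = \frac{1}{\sqrt{-526}} = \frac{1}{i \sqrt{526}} = - \frac{i \sqrt{526}}{526}$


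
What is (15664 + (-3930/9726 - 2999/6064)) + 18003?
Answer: 330929157949/9829744 ≈ 33666.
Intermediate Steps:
(15664 + (-3930/9726 - 2999/6064)) + 18003 = (15664 + (-3930*1/9726 - 2999*1/6064)) + 18003 = (15664 + (-655/1621 - 2999/6064)) + 18003 = (15664 - 8833299/9829744) + 18003 = 153964276717/9829744 + 18003 = 330929157949/9829744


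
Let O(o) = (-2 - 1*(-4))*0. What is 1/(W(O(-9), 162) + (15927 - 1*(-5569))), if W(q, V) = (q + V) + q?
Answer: 1/21658 ≈ 4.6172e-5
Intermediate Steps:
O(o) = 0 (O(o) = (-2 + 4)*0 = 2*0 = 0)
W(q, V) = V + 2*q (W(q, V) = (V + q) + q = V + 2*q)
1/(W(O(-9), 162) + (15927 - 1*(-5569))) = 1/((162 + 2*0) + (15927 - 1*(-5569))) = 1/((162 + 0) + (15927 + 5569)) = 1/(162 + 21496) = 1/21658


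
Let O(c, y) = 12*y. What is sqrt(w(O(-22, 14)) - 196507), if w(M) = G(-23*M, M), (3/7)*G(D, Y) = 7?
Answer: 52*I*sqrt(654)/3 ≈ 443.27*I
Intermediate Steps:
G(D, Y) = 49/3 (G(D, Y) = (7/3)*7 = 49/3)
w(M) = 49/3
sqrt(w(O(-22, 14)) - 196507) = sqrt(49/3 - 196507) = sqrt(-589472/3) = 52*I*sqrt(654)/3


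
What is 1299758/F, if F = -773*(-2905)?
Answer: 1299758/2245565 ≈ 0.57881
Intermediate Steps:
F = 2245565
1299758/F = 1299758/2245565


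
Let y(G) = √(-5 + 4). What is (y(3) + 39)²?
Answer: (39 + I)² ≈ 1520.0 + 78.0*I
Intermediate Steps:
y(G) = I (y(G) = √(-1) = I)
(y(3) + 39)² = (I + 39)² = (39 + I)²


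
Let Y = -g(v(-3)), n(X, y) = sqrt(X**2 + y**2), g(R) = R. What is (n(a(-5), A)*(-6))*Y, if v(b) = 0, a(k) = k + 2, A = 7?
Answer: 0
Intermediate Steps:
a(k) = 2 + k
Y = 0 (Y = -1*0 = 0)
(n(a(-5), A)*(-6))*Y = (sqrt((2 - 5)**2 + 7**2)*(-6))*0 = (sqrt((-3)**2 + 49)*(-6))*0 = (sqrt(9 + 49)*(-6))*0 = (sqrt(58)*(-6))*0 = -6*sqrt(58)*0 = 0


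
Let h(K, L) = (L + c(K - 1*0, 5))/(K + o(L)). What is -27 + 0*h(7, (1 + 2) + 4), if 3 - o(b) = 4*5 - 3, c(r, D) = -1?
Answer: -27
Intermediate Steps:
o(b) = -14 (o(b) = 3 - (4*5 - 3) = 3 - (20 - 3) = 3 - 1*17 = 3 - 17 = -14)
h(K, L) = (-1 + L)/(-14 + K) (h(K, L) = (L - 1)/(K - 14) = (-1 + L)/(-14 + K))
-27 + 0*h(7, (1 + 2) + 4) = -27 + 0*((-1 + ((1 + 2) + 4))/(-14 + 7)) = -27 + 0*((-1 + (3 + 4))/(-7)) = -27 + 0*(-(-1 + 7)/7) = -27 + 0*(-⅐*6) = -27 + 0*(-6/7) = -27 + 0 = -27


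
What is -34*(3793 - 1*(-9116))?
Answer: -438906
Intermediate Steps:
-34*(3793 - 1*(-9116)) = -34*(3793 + 9116) = -34*12909 = -438906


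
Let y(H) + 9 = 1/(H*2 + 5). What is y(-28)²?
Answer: 211600/2601 ≈ 81.353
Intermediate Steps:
y(H) = -9 + 1/(5 + 2*H) (y(H) = -9 + 1/(H*2 + 5) = -9 + 1/(2*H + 5) = -9 + 1/(5 + 2*H))
y(-28)² = (2*(-22 - 9*(-28))/(5 + 2*(-28)))² = (2*(-22 + 252)/(5 - 56))² = (2*230/(-51))² = (2*(-1/51)*230)² = (-460/51)² = 211600/2601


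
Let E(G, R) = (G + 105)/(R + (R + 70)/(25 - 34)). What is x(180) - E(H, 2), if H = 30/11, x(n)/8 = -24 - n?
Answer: -35509/22 ≈ -1614.0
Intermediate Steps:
x(n) = -192 - 8*n (x(n) = 8*(-24 - n) = -192 - 8*n)
H = 30/11 (H = 30*(1/11) = 30/11 ≈ 2.7273)
E(G, R) = (105 + G)/(-70/9 + 8*R/9) (E(G, R) = (105 + G)/(R + (70 + R)/(-9)) = (105 + G)/(R + (70 + R)*(-⅑)) = (105 + G)/(R + (-70/9 - R/9)) = (105 + G)/(-70/9 + 8*R/9))
x(180) - E(H, 2) = (-192 - 8*180) - 9*(105 + 30/11)/(2*(-35 + 4*2)) = (-192 - 1440) - 9*1185/(2*(-35 + 8)*11) = -1632 - 9*1185/(2*(-27)*11) = -1632 - 9*(-1)*1185/(2*27*11) = -1632 - 1*(-395/22) = -1632 + 395/22 = -35509/22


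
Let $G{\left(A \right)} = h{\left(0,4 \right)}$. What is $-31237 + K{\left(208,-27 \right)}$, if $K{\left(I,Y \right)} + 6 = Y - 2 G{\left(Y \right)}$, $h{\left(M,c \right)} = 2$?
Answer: $-31274$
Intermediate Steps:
$G{\left(A \right)} = 2$
$K{\left(I,Y \right)} = -10 + Y$ ($K{\left(I,Y \right)} = -6 + \left(Y - 4\right) = -6 + \left(-4 + Y\right) = -10 + Y$)
$-31237 + K{\left(208,-27 \right)} = -31237 - 37 = -31274$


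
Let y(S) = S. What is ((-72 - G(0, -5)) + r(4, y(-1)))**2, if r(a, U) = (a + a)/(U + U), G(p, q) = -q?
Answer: 6561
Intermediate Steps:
r(a, U) = a/U (r(a, U) = (2*a)/((2*U)) = (2*a)*(1/(2*U)) = a/U)
((-72 - G(0, -5)) + r(4, y(-1)))**2 = ((-72 - (-1)*(-5)) + 4/(-1))**2 = ((-72 - 1*5) + 4*(-1))**2 = ((-72 - 5) - 4)**2 = (-77 - 4)**2 = (-81)**2 = 6561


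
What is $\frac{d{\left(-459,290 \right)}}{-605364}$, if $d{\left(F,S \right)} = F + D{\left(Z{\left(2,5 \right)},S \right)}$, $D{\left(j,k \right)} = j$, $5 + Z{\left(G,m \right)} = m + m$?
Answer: $\frac{227}{302682} \approx 0.00074996$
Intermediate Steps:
$Z{\left(G,m \right)} = -5 + 2 m$ ($Z{\left(G,m \right)} = -5 + \left(m + m\right) = -5 + 2 m$)
$d{\left(F,S \right)} = 5 + F$ ($d{\left(F,S \right)} = F + \left(-5 + 2 \cdot 5\right) = F + \left(-5 + 10\right) = F + 5 = 5 + F$)
$\frac{d{\left(-459,290 \right)}}{-605364} = \frac{5 - 459}{-605364} = \left(-454\right) \left(- \frac{1}{605364}\right) = \frac{227}{302682}$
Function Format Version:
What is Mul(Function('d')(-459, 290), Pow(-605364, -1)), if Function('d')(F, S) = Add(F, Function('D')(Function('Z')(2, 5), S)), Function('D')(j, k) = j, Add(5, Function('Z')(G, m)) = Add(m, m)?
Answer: Rational(227, 302682) ≈ 0.00074996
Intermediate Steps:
Function('Z')(G, m) = Add(-5, Mul(2, m)) (Function('Z')(G, m) = Add(-5, Add(m, m)) = Add(-5, Mul(2, m)))
Function('d')(F, S) = Add(5, F) (Function('d')(F, S) = Add(F, Add(-5, Mul(2, 5))) = Add(F, Add(-5, 10)) = Add(F, 5) = Add(5, F))
Mul(Function('d')(-459, 290), Pow(-605364, -1)) = Mul(Add(5, -459), Pow(-605364, -1)) = Mul(-454, Rational(-1, 605364)) = Rational(227, 302682)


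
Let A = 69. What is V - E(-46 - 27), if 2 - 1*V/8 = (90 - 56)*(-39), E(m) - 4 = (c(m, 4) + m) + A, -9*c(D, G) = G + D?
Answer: 31849/3 ≈ 10616.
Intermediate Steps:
c(D, G) = -D/9 - G/9 (c(D, G) = -(G + D)/9 = -(D + G)/9 = -D/9 - G/9)
E(m) = 653/9 + 8*m/9 (E(m) = 4 + (((-m/9 - 1/9*4) + m) + 69) = 4 + (((-m/9 - 4/9) + m) + 69) = 4 + (((-4/9 - m/9) + m) + 69) = 4 + ((-4/9 + 8*m/9) + 69) = 4 + (617/9 + 8*m/9) = 653/9 + 8*m/9)
V = 10624 (V = 16 - 8*(90 - 56)*(-39) = 16 - 272*(-39) = 16 - 8*(-1326) = 16 + 10608 = 10624)
V - E(-46 - 27) = 10624 - (653/9 + 8*(-46 - 27)/9) = 10624 - (653/9 + (8/9)*(-73)) = 10624 - (653/9 - 584/9) = 10624 - 1*23/3 = 10624 - 23/3 = 31849/3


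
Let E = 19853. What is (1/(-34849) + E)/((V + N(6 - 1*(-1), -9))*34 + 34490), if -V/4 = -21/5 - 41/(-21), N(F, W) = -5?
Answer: 18161251395/31675092476 ≈ 0.57336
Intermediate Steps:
V = 944/105 (V = -4*(-21/5 - 41/(-21)) = -4*(-21*1/5 - 41*(-1/21)) = -4*(-21/5 + 41/21) = -4*(-236/105) = 944/105 ≈ 8.9905)
(1/(-34849) + E)/((V + N(6 - 1*(-1), -9))*34 + 34490) = (1/(-34849) + 19853)/((944/105 - 5)*34 + 34490) = (-1/34849 + 19853)/((419/105)*34 + 34490) = 691857196/(34849*(14246/105 + 34490)) = 691857196/(34849*(3635696/105)) = (691857196/34849)*(105/3635696) = 18161251395/31675092476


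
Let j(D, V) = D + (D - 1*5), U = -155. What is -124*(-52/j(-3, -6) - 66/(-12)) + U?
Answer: -15655/11 ≈ -1423.2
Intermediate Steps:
j(D, V) = -5 + 2*D (j(D, V) = D + (D - 5) = D + (-5 + D) = -5 + 2*D)
-124*(-52/j(-3, -6) - 66/(-12)) + U = -124*(-52/(-5 + 2*(-3)) - 66/(-12)) - 155 = -124*(-52/(-5 - 6) - 66*(-1/12)) - 155 = -124*(-52/(-11) + 11/2) - 155 = -124*(-52*(-1/11) + 11/2) - 155 = -124*(52/11 + 11/2) - 155 = -124*225/22 - 155 = -13950/11 - 155 = -15655/11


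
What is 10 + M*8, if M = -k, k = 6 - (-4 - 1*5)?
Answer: -110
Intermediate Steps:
k = 15 (k = 6 - (-4 - 5) = 6 - 1*(-9) = 6 + 9 = 15)
M = -15 (M = -1*15 = -15)
10 + M*8 = 10 - 15*8 = 10 - 120 = -110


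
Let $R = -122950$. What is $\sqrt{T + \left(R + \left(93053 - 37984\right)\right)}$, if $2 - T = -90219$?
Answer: $2 \sqrt{5585} \approx 149.47$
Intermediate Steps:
$T = 90221$ ($T = 2 - -90219 = 2 + 90219 = 90221$)
$\sqrt{T + \left(R + \left(93053 - 37984\right)\right)} = \sqrt{90221 + \left(-122950 + \left(93053 - 37984\right)\right)} = \sqrt{90221 + \left(-122950 + 55069\right)} = \sqrt{90221 - 67881} = \sqrt{22340} = 2 \sqrt{5585}$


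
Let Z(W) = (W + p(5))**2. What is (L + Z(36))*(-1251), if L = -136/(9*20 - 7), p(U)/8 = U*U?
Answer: -12053725272/173 ≈ -6.9675e+7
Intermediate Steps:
p(U) = 8*U**2 (p(U) = 8*(U*U) = 8*U**2)
Z(W) = (200 + W)**2 (Z(W) = (W + 8*5**2)**2 = (W + 8*25)**2 = (W + 200)**2 = (200 + W)**2)
L = -136/173 (L = -136/(180 - 7) = -136/173 ≈ -0.78613)
(L + Z(36))*(-1251) = (-136/173 + (200 + 36)**2)*(-1251) = (-136/173 + 236**2)*(-1251) = (-136/173 + 55696)*(-1251) = (9635272/173)*(-1251) = -12053725272/173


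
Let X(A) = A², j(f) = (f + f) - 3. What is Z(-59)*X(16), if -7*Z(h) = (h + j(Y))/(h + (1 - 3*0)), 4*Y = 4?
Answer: -7680/203 ≈ -37.833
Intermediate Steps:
Y = 1 (Y = (¼)*4 = 1)
j(f) = -3 + 2*f (j(f) = 2*f - 3 = -3 + 2*f)
Z(h) = -(-1 + h)/(7*(1 + h)) (Z(h) = -(h + (-3 + 2*1))/(7*(h + (1 - 3*0))) = -(h + (-3 + 2))/(7*(h + (1 + 0))) = -(h - 1)/(7*(h + 1)) = -(-1 + h)/(7*(1 + h)))
Z(-59)*X(16) = ((1 - 1*(-59))/(7*(1 - 59)))*16² = ((⅐)*(1 + 59)/(-58))*256 = ((⅐)*(-1/58)*60)*256 = -30/203*256 = -7680/203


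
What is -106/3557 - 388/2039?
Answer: -1596250/7252723 ≈ -0.22009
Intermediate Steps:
-106/3557 - 388/2039 = -1596250/7252723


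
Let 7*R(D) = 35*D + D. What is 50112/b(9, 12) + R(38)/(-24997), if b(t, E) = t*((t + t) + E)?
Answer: 162373672/874895 ≈ 185.59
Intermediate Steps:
R(D) = 36*D/7 (R(D) = (35*D + D)/7 = (36*D)/7 = 36*D/7)
b(t, E) = t*(E + 2*t) (b(t, E) = t*(2*t + E) = t*(E + 2*t))
50112/b(9, 12) + R(38)/(-24997) = 50112/((9*(12 + 2*9))) + ((36/7)*38)/(-24997) = 50112/((9*(12 + 18))) + (1368/7)*(-1/24997) = 50112/((9*30)) - 1368/174979 = 50112/270 - 1368/174979 = 50112*(1/270) - 1368/174979 = 928/5 - 1368/174979 = 162373672/874895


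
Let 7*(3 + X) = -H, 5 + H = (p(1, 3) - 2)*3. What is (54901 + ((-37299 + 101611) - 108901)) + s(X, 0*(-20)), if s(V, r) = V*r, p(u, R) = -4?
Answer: 10312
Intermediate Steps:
H = -23 (H = -5 + (-4 - 2)*3 = -5 - 6*3 = -5 - 18 = -23)
X = 2/7 (X = -3 + (-1*(-23))/7 = -3 + (1/7)*23 = -3 + 23/7 = 2/7 ≈ 0.28571)
(54901 + ((-37299 + 101611) - 108901)) + s(X, 0*(-20)) = (54901 + ((-37299 + 101611) - 108901)) + 2*(0*(-20))/7 = (54901 + (64312 - 108901)) + (2/7)*0 = (54901 - 44589) + 0 = 10312 + 0 = 10312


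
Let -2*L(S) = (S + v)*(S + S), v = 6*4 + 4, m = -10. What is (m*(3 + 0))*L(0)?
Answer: 0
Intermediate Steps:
v = 28 (v = 24 + 4 = 28)
L(S) = -S*(28 + S) (L(S) = -(S + 28)*(S + S)/2 = -(28 + S)*2*S/2 = -S*(28 + S))
(m*(3 + 0))*L(0) = (-10*(3 + 0))*(-1*0*(28 + 0)) = (-10*3)*(-1*0*28) = -30*0 = 0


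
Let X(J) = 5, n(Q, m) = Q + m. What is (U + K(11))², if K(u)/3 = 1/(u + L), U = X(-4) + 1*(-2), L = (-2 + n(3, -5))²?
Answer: 784/81 ≈ 9.6790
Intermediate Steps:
L = 16 (L = (-2 + (3 - 5))² = (-2 - 2)² = (-4)² = 16)
U = 3 (U = 5 + 1*(-2) = 5 - 2 = 3)
K(u) = 3/(16 + u) (K(u) = 3/(u + 16) = 3/(16 + u))
(U + K(11))² = (3 + 3/(16 + 11))² = (3 + 3/27)² = (3 + 3*(1/27))² = (3 + ⅑)² = (28/9)² = 784/81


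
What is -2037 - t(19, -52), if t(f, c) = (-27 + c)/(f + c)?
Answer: -67300/33 ≈ -2039.4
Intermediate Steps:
t(f, c) = (-27 + c)/(c + f)
-2037 - t(19, -52) = -2037 - (-27 - 52)/(-52 + 19) = -2037 - (-79)/(-33) = -2037 - (-1)*(-79)/33 = -2037 - 1*79/33 = -2037 - 79/33 = -67300/33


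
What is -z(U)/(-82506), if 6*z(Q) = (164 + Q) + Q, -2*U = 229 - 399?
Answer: 167/247518 ≈ 0.00067470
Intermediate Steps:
U = 85 (U = -(229 - 399)/2 = -½*(-170) = 85)
z(Q) = 82/3 + Q/3 (z(Q) = ((164 + Q) + Q)/6 = (164 + 2*Q)/6 = 82/3 + Q/3)
-z(U)/(-82506) = -(82/3 + (⅓)*85)/(-82506) = -(82/3 + 85/3)*(-1/82506) = -1*167/3*(-1/82506) = -167/3*(-1/82506) = 167/247518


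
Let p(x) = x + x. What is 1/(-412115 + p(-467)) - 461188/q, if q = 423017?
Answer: -43681189/40065753 ≈ -1.0902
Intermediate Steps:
p(x) = 2*x
1/(-412115 + p(-467)) - 461188/q = 1/(-412115 + 2*(-467)) - 461188/423017 = 1/(-412115 - 934) - 461188/423017 = 1/(-413049) - 1*9412/8633 = -1/413049 - 9412/8633 = -43681189/40065753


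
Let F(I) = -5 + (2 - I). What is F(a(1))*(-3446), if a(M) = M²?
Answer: 13784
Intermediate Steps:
F(I) = -3 - I
F(a(1))*(-3446) = (-3 - 1*1²)*(-3446) = (-3 - 1*1)*(-3446) = (-3 - 1)*(-3446) = -4*(-3446) = 13784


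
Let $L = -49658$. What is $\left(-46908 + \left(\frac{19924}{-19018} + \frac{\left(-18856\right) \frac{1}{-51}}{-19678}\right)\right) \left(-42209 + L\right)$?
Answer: $\frac{20562329216468383126}{4771511601} \approx 4.3094 \cdot 10^{9}$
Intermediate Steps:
$\left(-46908 + \left(\frac{19924}{-19018} + \frac{\left(-18856\right) \frac{1}{-51}}{-19678}\right)\right) \left(-42209 + L\right) = \left(-46908 + \left(\frac{19924}{-19018} + \frac{\left(-18856\right) \frac{1}{-51}}{-19678}\right)\right) \left(-42209 - 49658\right) = \left(-46908 + \left(19924 \left(- \frac{1}{19018}\right) + \left(-18856\right) \left(- \frac{1}{51}\right) \left(- \frac{1}{19678}\right)\right)\right) \left(-91867\right) = \left(-46908 + \left(- \frac{9962}{9509} + \frac{18856}{51} \left(- \frac{1}{19678}\right)\right)\right) \left(-91867\right) = \left(-46908 - \frac{5088472870}{4771511601}\right) \left(-91867\right) = \left(- \frac{223827154652578}{4771511601}\right) \left(-91867\right) = \frac{20562329216468383126}{4771511601}$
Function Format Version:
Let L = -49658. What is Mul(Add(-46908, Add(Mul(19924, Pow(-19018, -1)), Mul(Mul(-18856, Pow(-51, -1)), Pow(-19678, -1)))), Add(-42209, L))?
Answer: Rational(20562329216468383126, 4771511601) ≈ 4.3094e+9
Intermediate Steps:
Mul(Add(-46908, Add(Mul(19924, Pow(-19018, -1)), Mul(Mul(-18856, Pow(-51, -1)), Pow(-19678, -1)))), Add(-42209, L)) = Mul(Add(-46908, Add(Mul(19924, Pow(-19018, -1)), Mul(Mul(-18856, Pow(-51, -1)), Pow(-19678, -1)))), Add(-42209, -49658)) = Mul(Add(-46908, Add(Mul(19924, Rational(-1, 19018)), Mul(Mul(-18856, Rational(-1, 51)), Rational(-1, 19678)))), -91867) = Mul(Add(-46908, Add(Rational(-9962, 9509), Mul(Rational(18856, 51), Rational(-1, 19678)))), -91867) = Mul(Add(-46908, Add(Rational(-9962, 9509), Rational(-9428, 501789))), -91867) = Mul(Add(-46908, Rational(-5088472870, 4771511601)), -91867) = Mul(Rational(-223827154652578, 4771511601), -91867) = Rational(20562329216468383126, 4771511601)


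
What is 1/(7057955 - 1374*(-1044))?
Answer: 1/8492411 ≈ 1.1775e-7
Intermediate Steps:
1/(7057955 - 1374*(-1044)) = 1/(7057955 + 1434456) = 1/8492411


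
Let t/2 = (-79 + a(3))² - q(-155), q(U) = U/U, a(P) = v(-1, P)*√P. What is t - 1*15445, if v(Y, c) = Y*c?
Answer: -2911 + 948*√3 ≈ -1269.0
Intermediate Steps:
a(P) = -P^(3/2) (a(P) = (-P)*√P = -P^(3/2))
q(U) = 1
t = -2 + 2*(-79 - 3*√3)² (t = 2*((-79 - 3^(3/2))² - 1*1) = 2*((-79 - 3*√3)² - 1) = 2*(-1 + (-79 - 3*√3)²) = -2 + 2*(-79 - 3*√3)² ≈ 14176.)
t - 1*15445 = (12534 + 948*√3) - 1*15445 = (12534 + 948*√3) - 15445 = -2911 + 948*√3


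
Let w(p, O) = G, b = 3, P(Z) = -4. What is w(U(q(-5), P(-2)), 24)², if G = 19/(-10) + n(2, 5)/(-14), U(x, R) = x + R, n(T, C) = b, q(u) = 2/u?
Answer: 5476/1225 ≈ 4.4702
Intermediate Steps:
n(T, C) = 3
U(x, R) = R + x
G = -74/35 (G = 19/(-10) + 3/(-14) = 19*(-⅒) + 3*(-1/14) = -19/10 - 3/14 = -74/35 ≈ -2.1143)
w(p, O) = -74/35
w(U(q(-5), P(-2)), 24)² = (-74/35)² = 5476/1225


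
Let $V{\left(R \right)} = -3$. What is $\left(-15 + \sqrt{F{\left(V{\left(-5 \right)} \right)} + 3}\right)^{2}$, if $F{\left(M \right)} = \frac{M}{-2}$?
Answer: $\frac{459}{2} - 45 \sqrt{2} \approx 165.86$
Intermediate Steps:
$F{\left(M \right)} = - \frac{M}{2}$ ($F{\left(M \right)} = M \left(- \frac{1}{2}\right) = - \frac{M}{2}$)
$\left(-15 + \sqrt{F{\left(V{\left(-5 \right)} \right)} + 3}\right)^{2} = \left(-15 + \sqrt{\left(- \frac{1}{2}\right) \left(-3\right) + 3}\right)^{2} = \left(-15 + \sqrt{\frac{3}{2} + 3}\right)^{2} = \left(-15 + \sqrt{\frac{9}{2}}\right)^{2} = \left(-15 + \frac{3 \sqrt{2}}{2}\right)^{2}$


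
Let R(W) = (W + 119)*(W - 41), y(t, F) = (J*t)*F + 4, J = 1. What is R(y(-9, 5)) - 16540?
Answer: -22936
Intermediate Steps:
y(t, F) = 4 + F*t (y(t, F) = (1*t)*F + 4 = t*F + 4 = F*t + 4 = 4 + F*t)
R(W) = (-41 + W)*(119 + W) (R(W) = (119 + W)*(-41 + W) = (-41 + W)*(119 + W))
R(y(-9, 5)) - 16540 = (-4879 + (4 + 5*(-9))² + 78*(4 + 5*(-9))) - 16540 = (-4879 + (4 - 45)² + 78*(4 - 45)) - 16540 = (-4879 + (-41)² + 78*(-41)) - 16540 = (-4879 + 1681 - 3198) - 16540 = -6396 - 16540 = -22936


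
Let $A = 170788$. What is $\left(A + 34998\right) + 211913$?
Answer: $417699$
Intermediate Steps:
$\left(A + 34998\right) + 211913 = \left(170788 + 34998\right) + 211913 = 205786 + 211913 = 417699$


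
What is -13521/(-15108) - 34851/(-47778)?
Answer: 65140847/40101668 ≈ 1.6244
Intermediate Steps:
-13521/(-15108) - 34851/(-47778) = -13521*(-1/15108) - 34851*(-1/47778) = 4507/5036 + 11617/15926 = 65140847/40101668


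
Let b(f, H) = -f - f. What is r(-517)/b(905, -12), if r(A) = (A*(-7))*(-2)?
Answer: 3619/905 ≈ 3.9989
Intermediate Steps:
b(f, H) = -2*f
r(A) = 14*A (r(A) = -7*A*(-2) = 14*A)
r(-517)/b(905, -12) = (14*(-517))/((-2*905)) = -7238/(-1810) = -7238*(-1/1810) = 3619/905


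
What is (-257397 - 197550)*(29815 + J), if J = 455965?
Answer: -221004153660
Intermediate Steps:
(-257397 - 197550)*(29815 + J) = (-257397 - 197550)*(29815 + 455965) = -454947*485780 = -221004153660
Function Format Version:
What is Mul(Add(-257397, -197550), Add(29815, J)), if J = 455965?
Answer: -221004153660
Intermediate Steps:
Mul(Add(-257397, -197550), Add(29815, J)) = Mul(Add(-257397, -197550), Add(29815, 455965)) = Mul(-454947, 485780) = -221004153660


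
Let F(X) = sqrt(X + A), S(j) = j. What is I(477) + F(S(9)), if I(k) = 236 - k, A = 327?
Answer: -241 + 4*sqrt(21) ≈ -222.67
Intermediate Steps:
F(X) = sqrt(327 + X) (F(X) = sqrt(X + 327) = sqrt(327 + X))
I(477) + F(S(9)) = (236 - 1*477) + sqrt(327 + 9) = (236 - 477) + sqrt(336) = -241 + 4*sqrt(21)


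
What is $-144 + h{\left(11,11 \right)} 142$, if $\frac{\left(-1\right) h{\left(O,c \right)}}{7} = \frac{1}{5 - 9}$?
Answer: $\frac{209}{2} \approx 104.5$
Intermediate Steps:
$h{\left(O,c \right)} = \frac{7}{4}$ ($h{\left(O,c \right)} = - \frac{7}{5 - 9} = - \frac{7}{-4} = \left(-7\right) \left(- \frac{1}{4}\right) = \frac{7}{4}$)
$-144 + h{\left(11,11 \right)} 142 = -144 + \frac{7}{4} \cdot 142 = -144 + \frac{497}{2} = \frac{209}{2}$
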